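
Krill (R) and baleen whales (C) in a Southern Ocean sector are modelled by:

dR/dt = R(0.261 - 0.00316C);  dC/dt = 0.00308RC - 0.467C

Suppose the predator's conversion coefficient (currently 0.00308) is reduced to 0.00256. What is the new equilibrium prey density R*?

At the interior fixed point, setting dC/dt = 0 with C > 0 fixes R* = (predator death rate)/(RC coefficient) — independent of the other coefficients.
With the change, R* = 0.467/0.00256 = 182; it rises from 152.

R* ≈ 182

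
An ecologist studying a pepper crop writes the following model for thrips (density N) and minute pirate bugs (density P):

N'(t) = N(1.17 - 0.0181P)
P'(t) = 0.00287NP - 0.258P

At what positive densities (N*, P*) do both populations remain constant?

N* ≈ 89.9, P* ≈ 64.6

Set dP/dt = 0 with P > 0: 0.00287N - 0.258 = 0, so N* = 0.258/0.00287 = 89.9.
Set dN/dt = 0 with N > 0: 1.17 - 0.0181P = 0, so P* = 1.17/0.0181 = 64.6.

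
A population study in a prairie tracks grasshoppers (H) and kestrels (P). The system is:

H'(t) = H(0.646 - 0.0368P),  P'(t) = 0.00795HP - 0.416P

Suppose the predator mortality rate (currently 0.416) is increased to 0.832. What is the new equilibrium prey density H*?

At the interior fixed point, setting dP/dt = 0 with P > 0 fixes H* = (predator death rate)/(HP coefficient) — independent of the other coefficients.
With the change, H* = 0.832/0.00795 = 105; it rises from 52.3.

H* ≈ 105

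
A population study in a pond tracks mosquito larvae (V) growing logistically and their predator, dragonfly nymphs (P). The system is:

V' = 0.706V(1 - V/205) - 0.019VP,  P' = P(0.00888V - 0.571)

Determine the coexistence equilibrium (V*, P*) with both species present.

V* ≈ 64.3, P* ≈ 25.5

From dP/dt = 0 with P > 0: 0.00888V* = 0.571, so V* = 64.3.
Substitute into dV/dt = 0: 0.706(1 - 64.3/205) = 0.019P*.
The bracket is 0.686, giving P* = 0.485/0.019 = 25.5.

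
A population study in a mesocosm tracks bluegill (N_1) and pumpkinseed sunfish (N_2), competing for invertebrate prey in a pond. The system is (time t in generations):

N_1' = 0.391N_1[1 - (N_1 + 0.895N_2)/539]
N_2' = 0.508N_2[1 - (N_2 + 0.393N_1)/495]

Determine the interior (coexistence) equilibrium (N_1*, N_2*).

Setting both brackets to zero gives the nullclines N_1 + 0.895N_2 = 539 and 0.393N_1 + N_2 = 495.
Substituting N_2 = 495 - 0.393N_1 into the first: N_1(1 - 0.895·0.393) = 539 - 0.895·495.
So N_1* = 96/0.648 = 148, and then N_2* = 495 - 0.393·148 = 437.

N_1* ≈ 148, N_2* ≈ 437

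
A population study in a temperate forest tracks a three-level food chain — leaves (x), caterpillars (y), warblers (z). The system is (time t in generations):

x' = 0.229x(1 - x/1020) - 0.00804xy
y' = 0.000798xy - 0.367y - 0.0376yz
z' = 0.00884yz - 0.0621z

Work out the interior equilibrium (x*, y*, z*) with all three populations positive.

From dz/dt = 0: 0.00884y* = 0.0621, so y* = 7.02.
From dx/dt = 0: 0.229(1 - x*/1020) = 0.00804·7.02, giving x* = 1020·(1 - 0.247) = 768.
From dy/dt = 0: 0.000798·768 - 0.367 = 0.0376z*, so z* = 0.246/0.0376 = 6.55.

x* ≈ 768, y* ≈ 7.02, z* ≈ 6.55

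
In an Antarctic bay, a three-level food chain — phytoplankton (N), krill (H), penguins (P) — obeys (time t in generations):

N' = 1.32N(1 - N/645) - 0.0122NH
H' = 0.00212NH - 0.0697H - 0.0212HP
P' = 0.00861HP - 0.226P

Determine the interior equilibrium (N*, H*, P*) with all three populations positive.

From dP/dt = 0: 0.00861H* = 0.226, so H* = 26.2.
From dN/dt = 0: 1.32(1 - N*/645) = 0.0122·26.2, giving N* = 645·(1 - 0.243) = 489.
From dH/dt = 0: 0.00212·489 - 0.0697 = 0.0212P*, so P* = 0.966/0.0212 = 45.6.

N* ≈ 489, H* ≈ 26.2, P* ≈ 45.6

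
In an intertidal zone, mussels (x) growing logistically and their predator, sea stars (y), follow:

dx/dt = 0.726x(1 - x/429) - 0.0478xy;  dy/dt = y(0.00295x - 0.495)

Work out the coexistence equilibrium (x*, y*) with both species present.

From dy/dt = 0 with y > 0: 0.00295x* = 0.495, so x* = 168.
Substitute into dx/dt = 0: 0.726(1 - 168/429) = 0.0478y*.
The bracket is 0.609, giving y* = 0.442/0.0478 = 9.25.

x* ≈ 168, y* ≈ 9.25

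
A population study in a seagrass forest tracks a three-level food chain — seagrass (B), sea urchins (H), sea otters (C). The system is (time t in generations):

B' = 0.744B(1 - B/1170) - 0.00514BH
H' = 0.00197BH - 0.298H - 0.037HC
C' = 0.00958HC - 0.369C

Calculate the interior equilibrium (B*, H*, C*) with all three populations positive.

From dC/dt = 0: 0.00958H* = 0.369, so H* = 38.5.
From dB/dt = 0: 0.744(1 - B*/1170) = 0.00514·38.5, giving B* = 1170·(1 - 0.266) = 859.
From dH/dt = 0: 0.00197·859 - 0.298 = 0.037C*, so C* = 1.39/0.037 = 37.7.

B* ≈ 859, H* ≈ 38.5, C* ≈ 37.7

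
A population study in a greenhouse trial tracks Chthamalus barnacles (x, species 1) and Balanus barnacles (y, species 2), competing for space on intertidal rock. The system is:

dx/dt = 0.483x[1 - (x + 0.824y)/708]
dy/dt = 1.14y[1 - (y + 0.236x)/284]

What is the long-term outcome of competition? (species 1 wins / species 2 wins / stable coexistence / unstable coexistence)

stable coexistence

Compare the nullcline intercepts: K1/α12 = 708/0.824 = 859 > K2 = 284; K2/α21 = 284/0.236 = 1200 > K1 = 708.
Since both inequalities hold, each species can invade when rare, so the interior equilibrium is stable.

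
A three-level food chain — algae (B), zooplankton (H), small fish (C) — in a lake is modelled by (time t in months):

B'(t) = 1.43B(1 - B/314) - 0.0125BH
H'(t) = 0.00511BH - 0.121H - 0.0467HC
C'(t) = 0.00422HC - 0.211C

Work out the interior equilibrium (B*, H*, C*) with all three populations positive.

B* ≈ 177, H* ≈ 50, C* ≈ 16.8

From dC/dt = 0: 0.00422H* = 0.211, so H* = 50.
From dB/dt = 0: 1.43(1 - B*/314) = 0.0125·50, giving B* = 314·(1 - 0.437) = 177.
From dH/dt = 0: 0.00511·177 - 0.121 = 0.0467C*, so C* = 0.782/0.0467 = 16.8.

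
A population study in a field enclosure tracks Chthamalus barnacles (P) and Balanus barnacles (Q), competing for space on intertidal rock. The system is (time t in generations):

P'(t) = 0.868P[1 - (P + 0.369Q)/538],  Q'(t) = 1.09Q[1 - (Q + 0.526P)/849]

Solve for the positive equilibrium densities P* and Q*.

Setting both brackets to zero gives the nullclines P + 0.369Q = 538 and 0.526P + Q = 849.
Substituting Q = 849 - 0.526P into the first: P(1 - 0.369·0.526) = 538 - 0.369·849.
So P* = 225/0.806 = 279, and then Q* = 849 - 0.526·279 = 702.

P* ≈ 279, Q* ≈ 702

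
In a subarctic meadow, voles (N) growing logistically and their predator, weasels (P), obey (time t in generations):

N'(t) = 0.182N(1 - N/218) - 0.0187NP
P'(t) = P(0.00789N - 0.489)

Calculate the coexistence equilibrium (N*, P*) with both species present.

N* ≈ 62, P* ≈ 6.97

From dP/dt = 0 with P > 0: 0.00789N* = 0.489, so N* = 62.
Substitute into dN/dt = 0: 0.182(1 - 62/218) = 0.0187P*.
The bracket is 0.716, giving P* = 0.13/0.0187 = 6.97.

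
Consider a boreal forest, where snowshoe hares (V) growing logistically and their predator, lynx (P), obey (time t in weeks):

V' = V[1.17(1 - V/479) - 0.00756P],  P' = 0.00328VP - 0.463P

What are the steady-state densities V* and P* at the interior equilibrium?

From dP/dt = 0 with P > 0: 0.00328V* = 0.463, so V* = 141.
Substitute into dV/dt = 0: 1.17(1 - 141/479) = 0.00756P*.
The bracket is 0.705, giving P* = 0.825/0.00756 = 109.

V* ≈ 141, P* ≈ 109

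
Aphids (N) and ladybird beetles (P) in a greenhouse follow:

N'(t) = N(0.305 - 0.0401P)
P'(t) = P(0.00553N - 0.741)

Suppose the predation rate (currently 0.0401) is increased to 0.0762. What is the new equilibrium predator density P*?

P* ≈ 4

At the interior fixed point, setting dN/dt = 0 with N > 0 fixes P* = (prey growth rate)/(NP coefficient) — independent of the other coefficients.
With the change, P* = 0.305/0.0762 = 4; it falls from 7.61.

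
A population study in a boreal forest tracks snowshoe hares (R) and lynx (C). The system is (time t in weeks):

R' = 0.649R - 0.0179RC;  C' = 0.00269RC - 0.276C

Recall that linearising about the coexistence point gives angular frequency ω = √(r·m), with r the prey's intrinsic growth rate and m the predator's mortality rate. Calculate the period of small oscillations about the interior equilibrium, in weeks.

Here r = 0.649 and m = 0.276, so r·m = 0.179.
ω = √0.179 = 0.423 per week, hence T = 2π/ω ≈ 14.8 weeks.

T ≈ 14.8 weeks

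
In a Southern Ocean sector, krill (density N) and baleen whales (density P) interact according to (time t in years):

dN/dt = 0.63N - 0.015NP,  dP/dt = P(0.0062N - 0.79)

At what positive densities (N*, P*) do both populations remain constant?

Set dP/dt = 0 with P > 0: 0.0062N - 0.79 = 0, so N* = 0.79/0.0062 = 127.
Set dN/dt = 0 with N > 0: 0.63 - 0.015P = 0, so P* = 0.63/0.015 = 42.

N* ≈ 127, P* ≈ 42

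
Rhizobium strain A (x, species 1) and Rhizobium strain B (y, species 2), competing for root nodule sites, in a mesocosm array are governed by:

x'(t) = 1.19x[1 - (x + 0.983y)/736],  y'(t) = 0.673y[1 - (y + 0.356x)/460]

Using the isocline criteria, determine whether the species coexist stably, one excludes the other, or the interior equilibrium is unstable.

Compare the nullcline intercepts: K1/α12 = 736/0.983 = 749 > K2 = 460; K2/α21 = 460/0.356 = 1290 > K1 = 736.
Since both inequalities hold, each species can invade when rare, so the interior equilibrium is stable.

stable coexistence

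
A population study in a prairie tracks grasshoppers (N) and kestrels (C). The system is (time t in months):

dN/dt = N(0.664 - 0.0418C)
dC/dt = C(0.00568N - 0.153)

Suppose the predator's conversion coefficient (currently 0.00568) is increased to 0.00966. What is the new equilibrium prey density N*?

At the interior fixed point, setting dC/dt = 0 with C > 0 fixes N* = (predator death rate)/(NC coefficient) — independent of the other coefficients.
With the change, N* = 0.153/0.00966 = 15.8; it falls from 26.9.

N* ≈ 15.8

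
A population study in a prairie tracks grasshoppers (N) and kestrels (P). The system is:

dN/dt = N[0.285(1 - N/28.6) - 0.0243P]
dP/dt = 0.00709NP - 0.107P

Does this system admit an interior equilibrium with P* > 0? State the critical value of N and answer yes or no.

Threshold N = 15.1; K > 15.1, so yes, the predator persists.

The predator equation gives dP/dt > 0 only when N > 0.107/0.00709 = 15.1.
Without the predator, N → K = 28.6. Since 28.6 > 15.1, the predator can invade and persist.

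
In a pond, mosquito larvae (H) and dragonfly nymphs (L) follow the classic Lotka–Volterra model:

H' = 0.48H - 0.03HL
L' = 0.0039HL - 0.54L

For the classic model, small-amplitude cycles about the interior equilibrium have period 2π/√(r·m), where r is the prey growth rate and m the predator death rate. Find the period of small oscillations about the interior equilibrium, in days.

Here r = 0.48 and m = 0.54, so r·m = 0.259.
ω = √0.259 = 0.509 per day, hence T = 2π/ω ≈ 12.3 days.

T ≈ 12.3 days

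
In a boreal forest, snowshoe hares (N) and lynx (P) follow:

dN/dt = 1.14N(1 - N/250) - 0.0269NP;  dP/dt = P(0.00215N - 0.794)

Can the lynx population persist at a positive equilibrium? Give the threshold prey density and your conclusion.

The predator equation gives dP/dt > 0 only when N > 0.794/0.00215 = 369.
Without the predator, N → K = 250. Since 250 < 369, the predator cannot invade.

Threshold N = 369; K < 369, so no, the predator goes extinct.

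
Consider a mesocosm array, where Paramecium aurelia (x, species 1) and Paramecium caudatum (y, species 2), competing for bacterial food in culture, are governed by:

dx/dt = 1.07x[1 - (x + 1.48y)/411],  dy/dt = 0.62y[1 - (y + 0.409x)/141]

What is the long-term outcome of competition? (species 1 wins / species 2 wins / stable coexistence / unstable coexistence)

Compare the nullcline intercepts: K1/α12 = 411/1.48 = 278 > K2 = 141; K2/α21 = 141/0.409 = 345 < K1 = 411.
Since the inequalities point opposite ways, species 1 can invade but species 2 cannot.

species 1 excludes species 2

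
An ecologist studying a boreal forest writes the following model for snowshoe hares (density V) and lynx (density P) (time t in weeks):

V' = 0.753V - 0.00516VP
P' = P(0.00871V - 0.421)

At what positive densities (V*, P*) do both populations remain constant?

Set dP/dt = 0 with P > 0: 0.00871V - 0.421 = 0, so V* = 0.421/0.00871 = 48.3.
Set dV/dt = 0 with V > 0: 0.753 - 0.00516P = 0, so P* = 0.753/0.00516 = 146.

V* ≈ 48.3, P* ≈ 146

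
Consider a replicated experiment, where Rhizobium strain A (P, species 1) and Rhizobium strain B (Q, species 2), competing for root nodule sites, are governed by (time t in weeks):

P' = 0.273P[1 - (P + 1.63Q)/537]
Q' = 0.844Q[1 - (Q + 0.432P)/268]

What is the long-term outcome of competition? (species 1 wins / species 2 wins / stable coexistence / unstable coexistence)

Compare the nullcline intercepts: K1/α12 = 537/1.63 = 329 > K2 = 268; K2/α21 = 268/0.432 = 620 > K1 = 537.
Since both inequalities hold, each species can invade when rare, so the interior equilibrium is stable.

stable coexistence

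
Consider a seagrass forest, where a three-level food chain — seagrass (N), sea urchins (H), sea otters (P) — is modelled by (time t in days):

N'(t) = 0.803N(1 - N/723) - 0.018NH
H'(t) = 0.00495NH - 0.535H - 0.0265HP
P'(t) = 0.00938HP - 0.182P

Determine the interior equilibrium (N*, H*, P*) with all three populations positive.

From dP/dt = 0: 0.00938H* = 0.182, so H* = 19.4.
From dN/dt = 0: 0.803(1 - N*/723) = 0.018·19.4, giving N* = 723·(1 - 0.435) = 409.
From dH/dt = 0: 0.00495·409 - 0.535 = 0.0265P*, so P* = 1.49/0.0265 = 56.1.

N* ≈ 409, H* ≈ 19.4, P* ≈ 56.1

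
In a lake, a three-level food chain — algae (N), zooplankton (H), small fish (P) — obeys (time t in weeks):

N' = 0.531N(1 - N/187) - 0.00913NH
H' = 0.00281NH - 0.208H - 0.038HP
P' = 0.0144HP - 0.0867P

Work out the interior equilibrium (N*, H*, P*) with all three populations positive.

N* ≈ 168, H* ≈ 6.02, P* ≈ 6.92

From dP/dt = 0: 0.0144H* = 0.0867, so H* = 6.02.
From dN/dt = 0: 0.531(1 - N*/187) = 0.00913·6.02, giving N* = 187·(1 - 0.104) = 168.
From dH/dt = 0: 0.00281·168 - 0.208 = 0.038P*, so P* = 0.263/0.038 = 6.92.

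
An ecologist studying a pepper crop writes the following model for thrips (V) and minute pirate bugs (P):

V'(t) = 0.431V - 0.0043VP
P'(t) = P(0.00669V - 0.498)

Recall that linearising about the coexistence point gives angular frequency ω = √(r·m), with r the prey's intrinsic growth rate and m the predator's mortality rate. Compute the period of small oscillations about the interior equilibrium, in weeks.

Here r = 0.431 and m = 0.498, so r·m = 0.215.
ω = √0.215 = 0.463 per week, hence T = 2π/ω ≈ 13.6 weeks.

T ≈ 13.6 weeks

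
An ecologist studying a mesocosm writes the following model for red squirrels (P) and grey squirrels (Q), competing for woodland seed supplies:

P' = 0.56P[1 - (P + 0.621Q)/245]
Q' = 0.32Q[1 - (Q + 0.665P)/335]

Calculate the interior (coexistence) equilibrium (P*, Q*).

Setting both brackets to zero gives the nullclines P + 0.621Q = 245 and 0.665P + Q = 335.
Substituting Q = 335 - 0.665P into the first: P(1 - 0.621·0.665) = 245 - 0.621·335.
So P* = 37/0.587 = 63, and then Q* = 335 - 0.665·63 = 293.

P* ≈ 63, Q* ≈ 293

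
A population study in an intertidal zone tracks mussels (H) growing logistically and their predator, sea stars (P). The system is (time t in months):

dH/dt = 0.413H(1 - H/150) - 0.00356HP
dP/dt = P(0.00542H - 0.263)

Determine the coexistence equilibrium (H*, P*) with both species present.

H* ≈ 48.5, P* ≈ 78.5

From dP/dt = 0 with P > 0: 0.00542H* = 0.263, so H* = 48.5.
Substitute into dH/dt = 0: 0.413(1 - 48.5/150) = 0.00356P*.
The bracket is 0.677, giving P* = 0.279/0.00356 = 78.5.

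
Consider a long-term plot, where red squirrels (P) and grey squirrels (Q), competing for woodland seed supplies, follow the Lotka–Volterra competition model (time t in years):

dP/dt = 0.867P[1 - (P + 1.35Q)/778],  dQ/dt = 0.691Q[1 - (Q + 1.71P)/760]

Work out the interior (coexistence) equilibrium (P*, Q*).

Setting both brackets to zero gives the nullclines P + 1.35Q = 778 and 1.71P + Q = 760.
Substituting Q = 760 - 1.71P into the first: P(1 - 1.35·1.71) = 778 - 1.35·760.
So P* = -248/-1.31 = 190, and then Q* = 760 - 1.71·190 = 436.

P* ≈ 190, Q* ≈ 436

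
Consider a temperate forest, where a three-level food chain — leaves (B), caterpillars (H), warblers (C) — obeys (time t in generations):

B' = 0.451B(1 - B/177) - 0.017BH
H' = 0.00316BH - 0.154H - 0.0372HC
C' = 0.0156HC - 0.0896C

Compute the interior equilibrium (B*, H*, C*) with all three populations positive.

B* ≈ 139, H* ≈ 5.74, C* ≈ 7.64

From dC/dt = 0: 0.0156H* = 0.0896, so H* = 5.74.
From dB/dt = 0: 0.451(1 - B*/177) = 0.017·5.74, giving B* = 177·(1 - 0.216) = 139.
From dH/dt = 0: 0.00316·139 - 0.154 = 0.0372C*, so C* = 0.284/0.0372 = 7.64.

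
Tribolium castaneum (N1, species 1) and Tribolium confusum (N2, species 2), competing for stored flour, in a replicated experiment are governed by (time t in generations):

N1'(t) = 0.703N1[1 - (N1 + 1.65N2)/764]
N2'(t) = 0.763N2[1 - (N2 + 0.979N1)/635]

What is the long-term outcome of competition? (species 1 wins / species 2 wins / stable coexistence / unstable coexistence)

unstable coexistence (outcome depends on initial conditions)

Compare the nullcline intercepts: K1/α12 = 764/1.65 = 463 < K2 = 635; K2/α21 = 635/0.979 = 649 < K1 = 764.
Since both are reversed, neither can invade when rare; the interior point is a saddle.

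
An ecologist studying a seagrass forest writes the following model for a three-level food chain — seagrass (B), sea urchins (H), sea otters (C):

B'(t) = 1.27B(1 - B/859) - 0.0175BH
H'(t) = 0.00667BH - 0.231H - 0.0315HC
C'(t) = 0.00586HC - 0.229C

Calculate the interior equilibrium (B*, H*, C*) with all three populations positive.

B* ≈ 396, H* ≈ 39.1, C* ≈ 76.6

From dC/dt = 0: 0.00586H* = 0.229, so H* = 39.1.
From dB/dt = 0: 1.27(1 - B*/859) = 0.0175·39.1, giving B* = 859·(1 - 0.538) = 396.
From dH/dt = 0: 0.00667·396 - 0.231 = 0.0315C*, so C* = 2.41/0.0315 = 76.6.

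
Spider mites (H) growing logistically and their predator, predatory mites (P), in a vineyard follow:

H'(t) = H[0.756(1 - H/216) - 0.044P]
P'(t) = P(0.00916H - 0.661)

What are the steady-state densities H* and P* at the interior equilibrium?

H* ≈ 72.2, P* ≈ 11.4

From dP/dt = 0 with P > 0: 0.00916H* = 0.661, so H* = 72.2.
Substitute into dH/dt = 0: 0.756(1 - 72.2/216) = 0.044P*.
The bracket is 0.666, giving P* = 0.503/0.044 = 11.4.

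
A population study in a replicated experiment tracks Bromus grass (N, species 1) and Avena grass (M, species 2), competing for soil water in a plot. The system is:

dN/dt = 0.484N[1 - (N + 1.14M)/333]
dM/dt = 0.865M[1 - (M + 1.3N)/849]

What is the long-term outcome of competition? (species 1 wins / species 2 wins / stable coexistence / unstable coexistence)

Compare the nullcline intercepts: K1/α12 = 333/1.14 = 292 < K2 = 849; K2/α21 = 849/1.3 = 653 > K1 = 333.
Since the inequalities point opposite ways, species 2 can invade but species 1 cannot.

species 2 excludes species 1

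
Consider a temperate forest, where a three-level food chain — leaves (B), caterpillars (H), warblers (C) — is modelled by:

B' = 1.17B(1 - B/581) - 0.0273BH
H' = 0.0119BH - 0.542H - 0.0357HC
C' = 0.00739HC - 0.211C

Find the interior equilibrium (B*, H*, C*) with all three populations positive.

From dC/dt = 0: 0.00739H* = 0.211, so H* = 28.6.
From dB/dt = 0: 1.17(1 - B*/581) = 0.0273·28.6, giving B* = 581·(1 - 0.666) = 194.
From dH/dt = 0: 0.0119·194 - 0.542 = 0.0357C*, so C* = 1.77/0.0357 = 49.5.

B* ≈ 194, H* ≈ 28.6, C* ≈ 49.5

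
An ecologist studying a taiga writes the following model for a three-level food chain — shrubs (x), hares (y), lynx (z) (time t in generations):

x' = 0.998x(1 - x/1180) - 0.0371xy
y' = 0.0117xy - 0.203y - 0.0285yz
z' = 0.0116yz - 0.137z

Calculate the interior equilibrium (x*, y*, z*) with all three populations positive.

x* ≈ 662, y* ≈ 11.8, z* ≈ 265

From dz/dt = 0: 0.0116y* = 0.137, so y* = 11.8.
From dx/dt = 0: 0.998(1 - x*/1180) = 0.0371·11.8, giving x* = 1180·(1 - 0.439) = 662.
From dy/dt = 0: 0.0117·662 - 0.203 = 0.0285z*, so z* = 7.54/0.0285 = 265.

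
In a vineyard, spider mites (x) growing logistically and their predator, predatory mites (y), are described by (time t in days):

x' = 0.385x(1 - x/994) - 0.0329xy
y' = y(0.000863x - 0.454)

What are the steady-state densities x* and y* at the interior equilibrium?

x* ≈ 526, y* ≈ 5.51

From dy/dt = 0 with y > 0: 0.000863x* = 0.454, so x* = 526.
Substitute into dx/dt = 0: 0.385(1 - 526/994) = 0.0329y*.
The bracket is 0.471, giving y* = 0.181/0.0329 = 5.51.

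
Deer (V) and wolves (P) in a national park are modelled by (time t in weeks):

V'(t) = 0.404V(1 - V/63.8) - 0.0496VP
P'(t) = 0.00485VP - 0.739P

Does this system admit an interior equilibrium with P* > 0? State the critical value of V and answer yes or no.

Threshold V = 152; K < 152, so no, the predator goes extinct.

The predator equation gives dP/dt > 0 only when V > 0.739/0.00485 = 152.
Without the predator, V → K = 63.8. Since 63.8 < 152, the predator cannot invade.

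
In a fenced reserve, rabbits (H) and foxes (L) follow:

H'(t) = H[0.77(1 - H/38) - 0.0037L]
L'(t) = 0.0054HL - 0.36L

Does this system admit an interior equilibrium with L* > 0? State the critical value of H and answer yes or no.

Threshold H = 66.7; K < 66.7, so no, the predator goes extinct.

The predator equation gives dL/dt > 0 only when H > 0.36/0.0054 = 66.7.
Without the predator, H → K = 38. Since 38 < 66.7, the predator cannot invade.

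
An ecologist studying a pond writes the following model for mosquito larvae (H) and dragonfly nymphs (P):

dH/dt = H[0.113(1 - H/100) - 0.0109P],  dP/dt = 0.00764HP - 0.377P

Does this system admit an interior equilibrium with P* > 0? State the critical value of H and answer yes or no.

The predator equation gives dP/dt > 0 only when H > 0.377/0.00764 = 49.3.
Without the predator, H → K = 100. Since 100 > 49.3, the predator can invade and persist.

Threshold H = 49.3; K > 49.3, so yes, the predator persists.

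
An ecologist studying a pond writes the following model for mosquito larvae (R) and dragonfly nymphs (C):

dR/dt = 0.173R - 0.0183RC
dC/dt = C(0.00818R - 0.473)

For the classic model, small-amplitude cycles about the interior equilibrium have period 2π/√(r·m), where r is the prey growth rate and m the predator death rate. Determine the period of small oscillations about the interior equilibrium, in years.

T ≈ 22 years

Here r = 0.173 and m = 0.473, so r·m = 0.0818.
ω = √0.0818 = 0.286 per year, hence T = 2π/ω ≈ 22 years.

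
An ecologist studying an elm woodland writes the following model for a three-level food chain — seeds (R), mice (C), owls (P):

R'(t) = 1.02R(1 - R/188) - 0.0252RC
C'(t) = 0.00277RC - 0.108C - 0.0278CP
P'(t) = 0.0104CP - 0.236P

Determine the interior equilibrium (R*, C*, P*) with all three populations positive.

R* ≈ 82.6, C* ≈ 22.7, P* ≈ 4.35

From dP/dt = 0: 0.0104C* = 0.236, so C* = 22.7.
From dR/dt = 0: 1.02(1 - R*/188) = 0.0252·22.7, giving R* = 188·(1 - 0.561) = 82.6.
From dC/dt = 0: 0.00277·82.6 - 0.108 = 0.0278P*, so P* = 0.121/0.0278 = 4.35.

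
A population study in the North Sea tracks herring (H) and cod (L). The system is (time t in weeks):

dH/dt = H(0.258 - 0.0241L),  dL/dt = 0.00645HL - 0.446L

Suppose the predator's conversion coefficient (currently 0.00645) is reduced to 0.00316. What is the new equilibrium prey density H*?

At the interior fixed point, setting dL/dt = 0 with L > 0 fixes H* = (predator death rate)/(HL coefficient) — independent of the other coefficients.
With the change, H* = 0.446/0.00316 = 141; it rises from 69.1.

H* ≈ 141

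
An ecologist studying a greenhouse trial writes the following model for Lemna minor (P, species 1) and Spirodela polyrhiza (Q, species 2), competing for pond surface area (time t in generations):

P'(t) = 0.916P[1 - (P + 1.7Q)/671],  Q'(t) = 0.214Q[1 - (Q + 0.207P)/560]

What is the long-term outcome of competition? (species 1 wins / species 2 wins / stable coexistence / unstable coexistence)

Compare the nullcline intercepts: K1/α12 = 671/1.7 = 395 < K2 = 560; K2/α21 = 560/0.207 = 2710 > K1 = 671.
Since the inequalities point opposite ways, species 2 can invade but species 1 cannot.

species 2 excludes species 1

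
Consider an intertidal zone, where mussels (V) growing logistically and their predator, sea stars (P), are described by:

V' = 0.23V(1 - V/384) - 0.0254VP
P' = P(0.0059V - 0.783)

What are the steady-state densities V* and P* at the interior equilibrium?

V* ≈ 133, P* ≈ 5.93

From dP/dt = 0 with P > 0: 0.0059V* = 0.783, so V* = 133.
Substitute into dV/dt = 0: 0.23(1 - 133/384) = 0.0254P*.
The bracket is 0.654, giving P* = 0.151/0.0254 = 5.93.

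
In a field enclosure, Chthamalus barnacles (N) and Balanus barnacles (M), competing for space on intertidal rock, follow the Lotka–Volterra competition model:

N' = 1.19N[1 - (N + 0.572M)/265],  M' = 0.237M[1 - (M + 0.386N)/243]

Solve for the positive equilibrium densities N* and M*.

N* ≈ 162, M* ≈ 181

Setting both brackets to zero gives the nullclines N + 0.572M = 265 and 0.386N + M = 243.
Substituting M = 243 - 0.386N into the first: N(1 - 0.572·0.386) = 265 - 0.572·243.
So N* = 126/0.779 = 162, and then M* = 243 - 0.386·162 = 181.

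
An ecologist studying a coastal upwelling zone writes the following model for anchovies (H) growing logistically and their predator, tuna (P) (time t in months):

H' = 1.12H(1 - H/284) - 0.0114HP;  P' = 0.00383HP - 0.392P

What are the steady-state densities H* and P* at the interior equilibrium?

H* ≈ 102, P* ≈ 62.8

From dP/dt = 0 with P > 0: 0.00383H* = 0.392, so H* = 102.
Substitute into dH/dt = 0: 1.12(1 - 102/284) = 0.0114P*.
The bracket is 0.64, giving P* = 0.716/0.0114 = 62.8.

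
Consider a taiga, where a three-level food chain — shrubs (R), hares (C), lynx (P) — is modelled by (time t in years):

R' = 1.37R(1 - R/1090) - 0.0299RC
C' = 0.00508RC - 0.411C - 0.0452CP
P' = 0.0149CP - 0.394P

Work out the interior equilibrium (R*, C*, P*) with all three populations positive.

From dP/dt = 0: 0.0149C* = 0.394, so C* = 26.4.
From dR/dt = 0: 1.37(1 - R*/1090) = 0.0299·26.4, giving R* = 1090·(1 - 0.577) = 461.
From dC/dt = 0: 0.00508·461 - 0.411 = 0.0452P*, so P* = 1.93/0.0452 = 42.7.

R* ≈ 461, C* ≈ 26.4, P* ≈ 42.7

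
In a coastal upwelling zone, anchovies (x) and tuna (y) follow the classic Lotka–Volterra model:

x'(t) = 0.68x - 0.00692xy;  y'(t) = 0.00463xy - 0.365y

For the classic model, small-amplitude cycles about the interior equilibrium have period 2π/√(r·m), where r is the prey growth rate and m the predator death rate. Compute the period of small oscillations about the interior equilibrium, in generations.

Here r = 0.68 and m = 0.365, so r·m = 0.248.
ω = √0.248 = 0.498 per generation, hence T = 2π/ω ≈ 12.6 generations.

T ≈ 12.6 generations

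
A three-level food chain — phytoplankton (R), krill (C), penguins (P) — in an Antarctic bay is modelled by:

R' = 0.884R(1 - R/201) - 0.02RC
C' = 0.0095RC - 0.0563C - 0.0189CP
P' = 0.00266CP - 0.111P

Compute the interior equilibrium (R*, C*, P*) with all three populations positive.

R* ≈ 11.2, C* ≈ 41.7, P* ≈ 2.67

From dP/dt = 0: 0.00266C* = 0.111, so C* = 41.7.
From dR/dt = 0: 0.884(1 - R*/201) = 0.02·41.7, giving R* = 201·(1 - 0.944) = 11.2.
From dC/dt = 0: 0.0095·11.2 - 0.0563 = 0.0189P*, so P* = 0.0504/0.0189 = 2.67.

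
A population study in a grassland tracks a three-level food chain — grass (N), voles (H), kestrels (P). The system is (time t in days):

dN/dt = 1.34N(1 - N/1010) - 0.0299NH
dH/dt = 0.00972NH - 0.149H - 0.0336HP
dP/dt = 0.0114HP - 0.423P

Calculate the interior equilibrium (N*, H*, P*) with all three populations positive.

N* ≈ 174, H* ≈ 37.1, P* ≈ 45.8

From dP/dt = 0: 0.0114H* = 0.423, so H* = 37.1.
From dN/dt = 0: 1.34(1 - N*/1010) = 0.0299·37.1, giving N* = 1010·(1 - 0.828) = 174.
From dH/dt = 0: 0.00972·174 - 0.149 = 0.0336P*, so P* = 1.54/0.0336 = 45.8.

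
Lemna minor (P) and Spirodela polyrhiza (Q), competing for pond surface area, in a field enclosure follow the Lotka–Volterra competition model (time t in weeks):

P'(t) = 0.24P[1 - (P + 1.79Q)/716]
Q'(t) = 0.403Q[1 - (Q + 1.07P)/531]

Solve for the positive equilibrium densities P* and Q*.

P* ≈ 256, Q* ≈ 257

Setting both brackets to zero gives the nullclines P + 1.79Q = 716 and 1.07P + Q = 531.
Substituting Q = 531 - 1.07P into the first: P(1 - 1.79·1.07) = 716 - 1.79·531.
So P* = -234/-0.915 = 256, and then Q* = 531 - 1.07·256 = 257.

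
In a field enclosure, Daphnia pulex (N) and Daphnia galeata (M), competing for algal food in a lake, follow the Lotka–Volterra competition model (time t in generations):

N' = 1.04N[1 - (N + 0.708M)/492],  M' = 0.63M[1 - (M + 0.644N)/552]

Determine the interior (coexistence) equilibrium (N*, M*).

Setting both brackets to zero gives the nullclines N + 0.708M = 492 and 0.644N + M = 552.
Substituting M = 552 - 0.644N into the first: N(1 - 0.708·0.644) = 492 - 0.708·552.
So N* = 101/0.544 = 186, and then M* = 552 - 0.644·186 = 432.

N* ≈ 186, M* ≈ 432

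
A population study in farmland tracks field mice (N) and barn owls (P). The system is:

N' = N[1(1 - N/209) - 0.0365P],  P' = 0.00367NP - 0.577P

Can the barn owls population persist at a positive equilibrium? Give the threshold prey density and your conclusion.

The predator equation gives dP/dt > 0 only when N > 0.577/0.00367 = 157.
Without the predator, N → K = 209. Since 209 > 157, the predator can invade and persist.

Threshold N = 157; K > 157, so yes, the predator persists.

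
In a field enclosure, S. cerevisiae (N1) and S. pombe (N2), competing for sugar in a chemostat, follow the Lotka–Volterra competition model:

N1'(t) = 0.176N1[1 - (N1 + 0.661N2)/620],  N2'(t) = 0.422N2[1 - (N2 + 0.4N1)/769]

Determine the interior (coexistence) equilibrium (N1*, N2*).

N1* ≈ 152, N2* ≈ 708

Setting both brackets to zero gives the nullclines N1 + 0.661N2 = 620 and 0.4N1 + N2 = 769.
Substituting N2 = 769 - 0.4N1 into the first: N1(1 - 0.661·0.4) = 620 - 0.661·769.
So N1* = 112/0.736 = 152, and then N2* = 769 - 0.4·152 = 708.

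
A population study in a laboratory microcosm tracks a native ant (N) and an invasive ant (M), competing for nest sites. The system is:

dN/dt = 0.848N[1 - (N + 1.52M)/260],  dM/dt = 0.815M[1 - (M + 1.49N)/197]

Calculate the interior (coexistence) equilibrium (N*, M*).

Setting both brackets to zero gives the nullclines N + 1.52M = 260 and 1.49N + M = 197.
Substituting M = 197 - 1.49N into the first: N(1 - 1.52·1.49) = 260 - 1.52·197.
So N* = -39.4/-1.26 = 31.2, and then M* = 197 - 1.49·31.2 = 151.

N* ≈ 31.2, M* ≈ 151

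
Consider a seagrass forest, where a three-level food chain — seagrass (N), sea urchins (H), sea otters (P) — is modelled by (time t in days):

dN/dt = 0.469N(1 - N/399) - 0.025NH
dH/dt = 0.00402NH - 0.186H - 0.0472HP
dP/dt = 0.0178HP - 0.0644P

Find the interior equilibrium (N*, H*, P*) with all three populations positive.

N* ≈ 322, H* ≈ 3.62, P* ≈ 23.5

From dP/dt = 0: 0.0178H* = 0.0644, so H* = 3.62.
From dN/dt = 0: 0.469(1 - N*/399) = 0.025·3.62, giving N* = 399·(1 - 0.193) = 322.
From dH/dt = 0: 0.00402·322 - 0.186 = 0.0472P*, so P* = 1.11/0.0472 = 23.5.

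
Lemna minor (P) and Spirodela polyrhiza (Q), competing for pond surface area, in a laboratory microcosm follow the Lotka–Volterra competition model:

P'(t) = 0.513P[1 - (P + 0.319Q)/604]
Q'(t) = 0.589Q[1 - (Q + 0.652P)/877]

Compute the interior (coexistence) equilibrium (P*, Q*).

Setting both brackets to zero gives the nullclines P + 0.319Q = 604 and 0.652P + Q = 877.
Substituting Q = 877 - 0.652P into the first: P(1 - 0.319·0.652) = 604 - 0.319·877.
So P* = 324/0.792 = 409, and then Q* = 877 - 0.652·409 = 610.

P* ≈ 409, Q* ≈ 610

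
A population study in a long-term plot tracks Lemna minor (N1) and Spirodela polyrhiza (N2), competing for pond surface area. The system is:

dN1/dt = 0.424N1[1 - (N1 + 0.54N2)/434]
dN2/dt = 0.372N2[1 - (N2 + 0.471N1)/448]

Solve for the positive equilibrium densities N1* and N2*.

Setting both brackets to zero gives the nullclines N1 + 0.54N2 = 434 and 0.471N1 + N2 = 448.
Substituting N2 = 448 - 0.471N1 into the first: N1(1 - 0.54·0.471) = 434 - 0.54·448.
So N1* = 192/0.746 = 258, and then N2* = 448 - 0.471·258 = 327.

N1* ≈ 258, N2* ≈ 327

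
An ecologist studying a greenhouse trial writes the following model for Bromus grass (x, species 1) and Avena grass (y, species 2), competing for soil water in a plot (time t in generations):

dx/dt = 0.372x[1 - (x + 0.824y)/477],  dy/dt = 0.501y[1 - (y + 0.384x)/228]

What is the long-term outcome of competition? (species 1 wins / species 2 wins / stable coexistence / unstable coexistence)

Compare the nullcline intercepts: K1/α12 = 477/0.824 = 579 > K2 = 228; K2/α21 = 228/0.384 = 594 > K1 = 477.
Since both inequalities hold, each species can invade when rare, so the interior equilibrium is stable.

stable coexistence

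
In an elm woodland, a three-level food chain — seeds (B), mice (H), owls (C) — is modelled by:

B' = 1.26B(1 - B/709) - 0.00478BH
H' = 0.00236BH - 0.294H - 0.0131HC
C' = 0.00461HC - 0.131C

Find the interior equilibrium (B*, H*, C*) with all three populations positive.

B* ≈ 633, H* ≈ 28.4, C* ≈ 91.5

From dC/dt = 0: 0.00461H* = 0.131, so H* = 28.4.
From dB/dt = 0: 1.26(1 - B*/709) = 0.00478·28.4, giving B* = 709·(1 - 0.108) = 633.
From dH/dt = 0: 0.00236·633 - 0.294 = 0.0131C*, so C* = 1.2/0.0131 = 91.5.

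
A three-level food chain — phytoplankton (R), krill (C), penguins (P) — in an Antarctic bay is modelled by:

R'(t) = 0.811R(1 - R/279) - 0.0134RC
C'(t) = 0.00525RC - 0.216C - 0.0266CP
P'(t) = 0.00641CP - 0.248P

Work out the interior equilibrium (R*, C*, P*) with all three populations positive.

R* ≈ 101, C* ≈ 38.7, P* ≈ 11.7

From dP/dt = 0: 0.00641C* = 0.248, so C* = 38.7.
From dR/dt = 0: 0.811(1 - R*/279) = 0.0134·38.7, giving R* = 279·(1 - 0.639) = 101.
From dC/dt = 0: 0.00525·101 - 0.216 = 0.0266P*, so P* = 0.312/0.0266 = 11.7.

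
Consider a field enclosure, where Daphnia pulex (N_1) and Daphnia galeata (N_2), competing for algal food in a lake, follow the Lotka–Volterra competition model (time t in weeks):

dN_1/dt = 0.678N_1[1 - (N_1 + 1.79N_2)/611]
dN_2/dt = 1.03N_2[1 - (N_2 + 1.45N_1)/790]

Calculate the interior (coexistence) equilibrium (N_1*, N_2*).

Setting both brackets to zero gives the nullclines N_1 + 1.79N_2 = 611 and 1.45N_1 + N_2 = 790.
Substituting N_2 = 790 - 1.45N_1 into the first: N_1(1 - 1.79·1.45) = 611 - 1.79·790.
So N_1* = -803/-1.6 = 503, and then N_2* = 790 - 1.45·503 = 60.1.

N_1* ≈ 503, N_2* ≈ 60.1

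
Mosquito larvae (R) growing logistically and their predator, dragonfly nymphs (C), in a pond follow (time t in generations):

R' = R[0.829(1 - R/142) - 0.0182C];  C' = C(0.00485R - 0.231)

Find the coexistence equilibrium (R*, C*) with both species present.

R* ≈ 47.6, C* ≈ 30.3

From dC/dt = 0 with C > 0: 0.00485R* = 0.231, so R* = 47.6.
Substitute into dR/dt = 0: 0.829(1 - 47.6/142) = 0.0182C*.
The bracket is 0.665, giving C* = 0.551/0.0182 = 30.3.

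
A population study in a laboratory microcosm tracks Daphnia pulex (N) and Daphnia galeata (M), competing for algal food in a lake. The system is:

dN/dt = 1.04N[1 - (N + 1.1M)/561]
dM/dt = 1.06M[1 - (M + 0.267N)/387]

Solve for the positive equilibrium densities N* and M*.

N* ≈ 192, M* ≈ 336

Setting both brackets to zero gives the nullclines N + 1.1M = 561 and 0.267N + M = 387.
Substituting M = 387 - 0.267N into the first: N(1 - 1.1·0.267) = 561 - 1.1·387.
So N* = 135/0.706 = 192, and then M* = 387 - 0.267·192 = 336.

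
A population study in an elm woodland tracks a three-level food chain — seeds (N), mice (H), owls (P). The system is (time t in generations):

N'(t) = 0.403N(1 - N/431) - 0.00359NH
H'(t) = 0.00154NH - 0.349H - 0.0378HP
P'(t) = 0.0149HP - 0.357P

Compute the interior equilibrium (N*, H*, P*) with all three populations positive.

From dP/dt = 0: 0.0149H* = 0.357, so H* = 24.
From dN/dt = 0: 0.403(1 - N*/431) = 0.00359·24, giving N* = 431·(1 - 0.213) = 339.
From dH/dt = 0: 0.00154·339 - 0.349 = 0.0378P*, so P* = 0.173/0.0378 = 4.58.

N* ≈ 339, H* ≈ 24, P* ≈ 4.58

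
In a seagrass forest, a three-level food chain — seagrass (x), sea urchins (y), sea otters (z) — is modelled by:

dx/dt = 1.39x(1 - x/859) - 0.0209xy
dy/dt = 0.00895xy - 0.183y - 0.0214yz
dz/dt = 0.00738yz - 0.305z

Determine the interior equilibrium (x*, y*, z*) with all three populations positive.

x* ≈ 325, y* ≈ 41.3, z* ≈ 127

From dz/dt = 0: 0.00738y* = 0.305, so y* = 41.3.
From dx/dt = 0: 1.39(1 - x*/859) = 0.0209·41.3, giving x* = 859·(1 - 0.621) = 325.
From dy/dt = 0: 0.00895·325 - 0.183 = 0.0214z*, so z* = 2.73/0.0214 = 127.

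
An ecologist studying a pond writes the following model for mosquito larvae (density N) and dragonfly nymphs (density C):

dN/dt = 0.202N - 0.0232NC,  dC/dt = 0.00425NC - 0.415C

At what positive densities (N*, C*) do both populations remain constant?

N* ≈ 97.6, C* ≈ 8.71

Set dC/dt = 0 with C > 0: 0.00425N - 0.415 = 0, so N* = 0.415/0.00425 = 97.6.
Set dN/dt = 0 with N > 0: 0.202 - 0.0232C = 0, so C* = 0.202/0.0232 = 8.71.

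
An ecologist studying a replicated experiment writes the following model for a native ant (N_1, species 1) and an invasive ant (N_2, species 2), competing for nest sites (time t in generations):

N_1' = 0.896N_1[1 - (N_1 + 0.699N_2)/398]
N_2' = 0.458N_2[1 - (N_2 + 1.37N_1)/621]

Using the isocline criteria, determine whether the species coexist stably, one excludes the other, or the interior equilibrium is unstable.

Compare the nullcline intercepts: K1/α12 = 398/0.699 = 569 < K2 = 621; K2/α21 = 621/1.37 = 453 > K1 = 398.
Since the inequalities point opposite ways, species 2 can invade but species 1 cannot.

species 2 excludes species 1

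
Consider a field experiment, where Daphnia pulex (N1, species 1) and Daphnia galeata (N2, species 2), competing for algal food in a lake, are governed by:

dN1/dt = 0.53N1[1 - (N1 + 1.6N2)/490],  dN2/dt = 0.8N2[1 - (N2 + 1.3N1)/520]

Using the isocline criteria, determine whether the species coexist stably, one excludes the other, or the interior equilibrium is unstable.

Compare the nullcline intercepts: K1/α12 = 490/1.6 = 306 < K2 = 520; K2/α21 = 520/1.3 = 400 < K1 = 490.
Since both are reversed, neither can invade when rare; the interior point is a saddle.

unstable coexistence (outcome depends on initial conditions)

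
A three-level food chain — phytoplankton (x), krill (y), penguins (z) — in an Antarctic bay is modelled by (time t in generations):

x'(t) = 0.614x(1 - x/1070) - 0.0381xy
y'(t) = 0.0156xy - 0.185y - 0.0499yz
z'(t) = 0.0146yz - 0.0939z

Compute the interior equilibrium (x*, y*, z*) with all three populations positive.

From dz/dt = 0: 0.0146y* = 0.0939, so y* = 6.43.
From dx/dt = 0: 0.614(1 - x*/1070) = 0.0381·6.43, giving x* = 1070·(1 - 0.399) = 643.
From dy/dt = 0: 0.0156·643 - 0.185 = 0.0499z*, so z* = 9.85/0.0499 = 197.

x* ≈ 643, y* ≈ 6.43, z* ≈ 197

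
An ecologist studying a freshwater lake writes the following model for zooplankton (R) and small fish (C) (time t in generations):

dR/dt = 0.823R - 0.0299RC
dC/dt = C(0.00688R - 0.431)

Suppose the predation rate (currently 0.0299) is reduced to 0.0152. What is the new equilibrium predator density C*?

C* ≈ 54.1

At the interior fixed point, setting dR/dt = 0 with R > 0 fixes C* = (prey growth rate)/(RC coefficient) — independent of the other coefficients.
With the change, C* = 0.823/0.0152 = 54.1; it rises from 27.5.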